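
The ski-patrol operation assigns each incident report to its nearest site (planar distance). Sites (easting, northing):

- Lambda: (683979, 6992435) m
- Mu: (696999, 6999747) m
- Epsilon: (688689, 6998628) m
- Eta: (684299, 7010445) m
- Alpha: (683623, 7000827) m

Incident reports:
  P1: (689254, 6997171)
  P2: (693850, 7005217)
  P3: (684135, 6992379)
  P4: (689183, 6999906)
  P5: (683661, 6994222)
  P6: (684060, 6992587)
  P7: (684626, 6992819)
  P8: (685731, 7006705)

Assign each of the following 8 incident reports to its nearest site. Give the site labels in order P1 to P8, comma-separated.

P1 → Epsilon (d²=2442074.00)
P2 → Mu (d²=39837101.00)
P3 → Lambda (d²=27472.00)
P4 → Epsilon (d²=1877320.00)
P5 → Lambda (d²=3294493.00)
P6 → Lambda (d²=29665.00)
P7 → Lambda (d²=566065.00)
P8 → Eta (d²=16038224.00)

Epsilon, Mu, Lambda, Epsilon, Lambda, Lambda, Lambda, Eta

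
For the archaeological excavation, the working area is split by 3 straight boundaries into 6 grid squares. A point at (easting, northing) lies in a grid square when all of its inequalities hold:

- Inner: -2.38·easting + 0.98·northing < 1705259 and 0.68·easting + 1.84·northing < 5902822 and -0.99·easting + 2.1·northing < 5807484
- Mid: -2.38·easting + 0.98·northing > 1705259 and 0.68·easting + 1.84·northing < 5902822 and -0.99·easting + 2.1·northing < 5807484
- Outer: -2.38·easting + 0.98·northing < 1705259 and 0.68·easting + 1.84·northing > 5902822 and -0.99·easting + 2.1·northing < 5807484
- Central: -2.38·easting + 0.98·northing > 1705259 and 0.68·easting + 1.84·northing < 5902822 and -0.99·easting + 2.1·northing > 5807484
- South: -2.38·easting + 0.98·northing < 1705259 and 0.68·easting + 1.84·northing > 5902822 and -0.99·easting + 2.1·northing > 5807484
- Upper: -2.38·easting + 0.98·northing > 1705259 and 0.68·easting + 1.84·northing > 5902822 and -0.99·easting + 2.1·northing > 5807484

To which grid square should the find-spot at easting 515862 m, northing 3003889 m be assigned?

Mid

-2.38·515862 + 0.98·3003889 = 1716059.660, which is > 1705259
0.68·515862 + 1.84·3003889 = 5877941.920, which is < 5902822
-0.99·515862 + 2.1·3003889 = 5797463.520, which is < 5807484
This sign pattern matches Mid.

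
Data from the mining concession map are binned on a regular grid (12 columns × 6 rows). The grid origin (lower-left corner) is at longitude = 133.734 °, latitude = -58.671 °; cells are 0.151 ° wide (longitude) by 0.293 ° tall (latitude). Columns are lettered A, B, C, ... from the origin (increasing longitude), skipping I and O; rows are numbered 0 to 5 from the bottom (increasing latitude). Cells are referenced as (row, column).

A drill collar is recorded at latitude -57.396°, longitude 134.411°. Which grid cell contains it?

Column index: ⌊(134.411 − 133.734) / 0.151⌋ = ⌊4.483⌋ = 4 → column E
Row offset from origin: ⌊(-57.396 − -58.671) / 0.293⌋ = ⌊4.352⌋ = 4 → row 4

(4, E)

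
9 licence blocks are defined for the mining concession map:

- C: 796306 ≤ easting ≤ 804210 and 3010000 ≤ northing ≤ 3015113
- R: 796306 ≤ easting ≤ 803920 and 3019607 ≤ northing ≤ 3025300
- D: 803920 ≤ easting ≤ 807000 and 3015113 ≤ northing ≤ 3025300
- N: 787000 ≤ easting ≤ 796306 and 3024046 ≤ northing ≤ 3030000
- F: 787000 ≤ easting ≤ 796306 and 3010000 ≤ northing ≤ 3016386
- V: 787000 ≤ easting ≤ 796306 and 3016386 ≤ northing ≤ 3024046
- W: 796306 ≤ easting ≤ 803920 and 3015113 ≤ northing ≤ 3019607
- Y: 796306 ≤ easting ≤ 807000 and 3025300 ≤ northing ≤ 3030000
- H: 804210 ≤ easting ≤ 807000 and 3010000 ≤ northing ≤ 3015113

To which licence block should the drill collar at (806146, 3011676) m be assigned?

The point has easting = 806146 and northing = 3011676.
Only H satisfies 804210 ≤ easting ≤ 807000 and 3010000 ≤ northing ≤ 3015113.

H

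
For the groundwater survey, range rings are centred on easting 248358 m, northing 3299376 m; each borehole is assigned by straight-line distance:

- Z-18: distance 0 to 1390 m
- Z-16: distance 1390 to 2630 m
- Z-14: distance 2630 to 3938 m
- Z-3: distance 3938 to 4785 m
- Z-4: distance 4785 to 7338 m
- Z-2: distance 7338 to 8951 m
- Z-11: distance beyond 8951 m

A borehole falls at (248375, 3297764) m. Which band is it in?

Distance = √((248375−248358)² + (3297764−3299376)²) = √(289.000 + 2598544.000) = 1612.090 m.
1390 ≤ 1612.090 < 2630 → Z-16.

Z-16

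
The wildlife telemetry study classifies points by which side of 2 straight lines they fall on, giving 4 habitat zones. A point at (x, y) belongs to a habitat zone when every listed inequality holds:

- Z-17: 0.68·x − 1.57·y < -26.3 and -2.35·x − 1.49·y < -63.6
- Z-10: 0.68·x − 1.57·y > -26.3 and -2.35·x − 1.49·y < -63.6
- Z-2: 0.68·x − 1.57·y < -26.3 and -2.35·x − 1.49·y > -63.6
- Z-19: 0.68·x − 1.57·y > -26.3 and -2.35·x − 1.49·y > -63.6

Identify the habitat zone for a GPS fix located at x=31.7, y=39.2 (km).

0.68·31.7 − 1.57·39.2 = -39.988, which is < -26.3
-2.35·31.7 − 1.49·39.2 = -132.903, which is < -63.6
This sign pattern matches Z-17.

Z-17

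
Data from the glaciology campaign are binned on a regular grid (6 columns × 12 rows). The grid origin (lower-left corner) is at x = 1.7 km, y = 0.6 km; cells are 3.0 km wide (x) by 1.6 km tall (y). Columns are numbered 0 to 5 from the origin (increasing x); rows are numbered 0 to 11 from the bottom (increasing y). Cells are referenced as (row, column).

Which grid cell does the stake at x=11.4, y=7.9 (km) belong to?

(4, 3)

Column index: ⌊(11.4 − 1.7) / 3.0⌋ = ⌊3.233⌋ = 3
Row offset from origin: ⌊(7.9 − 0.6) / 1.6⌋ = ⌊4.562⌋ = 4 → row 4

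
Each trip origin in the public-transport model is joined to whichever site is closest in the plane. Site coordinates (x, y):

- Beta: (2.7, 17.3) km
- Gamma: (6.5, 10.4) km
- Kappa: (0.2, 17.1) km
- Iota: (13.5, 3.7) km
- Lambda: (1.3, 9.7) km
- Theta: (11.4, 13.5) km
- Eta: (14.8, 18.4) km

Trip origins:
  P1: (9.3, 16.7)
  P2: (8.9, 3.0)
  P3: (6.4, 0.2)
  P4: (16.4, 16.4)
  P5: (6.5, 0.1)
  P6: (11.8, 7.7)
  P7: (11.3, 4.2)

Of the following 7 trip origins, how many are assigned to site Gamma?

P1 → Theta
P2 → Iota
P3 → Iota
P4 → Eta
P5 → Iota
P6 → Iota
P7 → Iota
0 of the 7 go to Gamma.

0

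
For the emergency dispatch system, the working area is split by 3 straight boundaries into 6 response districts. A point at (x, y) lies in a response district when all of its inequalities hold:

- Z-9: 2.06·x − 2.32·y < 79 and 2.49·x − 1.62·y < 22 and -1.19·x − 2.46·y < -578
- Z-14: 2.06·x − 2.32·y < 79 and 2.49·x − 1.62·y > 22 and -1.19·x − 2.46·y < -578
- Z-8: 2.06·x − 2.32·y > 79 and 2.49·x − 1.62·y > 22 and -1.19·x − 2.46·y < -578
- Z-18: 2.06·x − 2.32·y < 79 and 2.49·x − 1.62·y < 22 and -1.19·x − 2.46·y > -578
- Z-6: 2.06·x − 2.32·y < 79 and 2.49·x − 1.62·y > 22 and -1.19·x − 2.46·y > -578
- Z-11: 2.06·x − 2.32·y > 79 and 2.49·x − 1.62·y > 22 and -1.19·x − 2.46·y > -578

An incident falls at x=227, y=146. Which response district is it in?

2.06·227 − 2.32·146 = 128.900, which is > 79
2.49·227 − 1.62·146 = 328.710, which is > 22
-1.19·227 − 2.46·146 = -629.290, which is < -578
This sign pattern matches Z-8.

Z-8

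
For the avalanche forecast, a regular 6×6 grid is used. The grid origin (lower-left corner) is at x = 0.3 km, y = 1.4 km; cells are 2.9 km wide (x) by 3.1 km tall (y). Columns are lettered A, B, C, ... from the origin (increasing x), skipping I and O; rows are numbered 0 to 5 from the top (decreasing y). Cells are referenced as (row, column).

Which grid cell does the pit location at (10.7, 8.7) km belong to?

Column index: ⌊(10.7 − 0.3) / 2.9⌋ = ⌊3.586⌋ = 3 → column D
Row offset from origin: ⌊(8.7 − 1.4) / 3.1⌋ = ⌊2.355⌋ = 2 → row 3 (counted from top)

(3, D)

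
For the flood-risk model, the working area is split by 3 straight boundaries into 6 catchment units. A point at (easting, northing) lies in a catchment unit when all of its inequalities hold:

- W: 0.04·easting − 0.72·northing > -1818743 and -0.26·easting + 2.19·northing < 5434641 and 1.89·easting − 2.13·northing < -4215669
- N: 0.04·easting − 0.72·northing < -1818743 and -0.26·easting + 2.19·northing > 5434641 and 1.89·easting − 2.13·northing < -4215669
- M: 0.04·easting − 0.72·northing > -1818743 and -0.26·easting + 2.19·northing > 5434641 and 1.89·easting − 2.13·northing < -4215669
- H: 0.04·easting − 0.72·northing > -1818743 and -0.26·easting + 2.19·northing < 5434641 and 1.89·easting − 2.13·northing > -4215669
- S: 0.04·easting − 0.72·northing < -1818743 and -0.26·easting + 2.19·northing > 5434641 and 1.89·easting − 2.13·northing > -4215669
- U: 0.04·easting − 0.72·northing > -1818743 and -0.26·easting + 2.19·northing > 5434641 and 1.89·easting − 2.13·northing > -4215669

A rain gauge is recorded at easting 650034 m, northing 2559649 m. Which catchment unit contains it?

0.04·650034 − 0.72·2559649 = -1816945.920, which is > -1818743
-0.26·650034 + 2.19·2559649 = 5436622.470, which is > 5434641
1.89·650034 − 2.13·2559649 = -4223488.110, which is < -4215669
This sign pattern matches M.

M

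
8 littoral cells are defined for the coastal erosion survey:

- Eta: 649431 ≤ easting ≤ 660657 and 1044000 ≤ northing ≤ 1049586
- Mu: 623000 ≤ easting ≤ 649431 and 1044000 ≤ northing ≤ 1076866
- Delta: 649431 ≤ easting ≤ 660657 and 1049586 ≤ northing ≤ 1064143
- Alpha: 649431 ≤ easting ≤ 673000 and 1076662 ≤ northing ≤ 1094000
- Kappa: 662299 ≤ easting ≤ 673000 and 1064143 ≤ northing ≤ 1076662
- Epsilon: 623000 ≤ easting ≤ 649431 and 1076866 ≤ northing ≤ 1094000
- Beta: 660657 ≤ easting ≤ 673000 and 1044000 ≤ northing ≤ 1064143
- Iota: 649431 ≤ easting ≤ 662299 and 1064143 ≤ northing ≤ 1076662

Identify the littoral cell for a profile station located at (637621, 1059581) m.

Mu

The point has easting = 637621 and northing = 1059581.
Only Mu satisfies 623000 ≤ easting ≤ 649431 and 1044000 ≤ northing ≤ 1076866.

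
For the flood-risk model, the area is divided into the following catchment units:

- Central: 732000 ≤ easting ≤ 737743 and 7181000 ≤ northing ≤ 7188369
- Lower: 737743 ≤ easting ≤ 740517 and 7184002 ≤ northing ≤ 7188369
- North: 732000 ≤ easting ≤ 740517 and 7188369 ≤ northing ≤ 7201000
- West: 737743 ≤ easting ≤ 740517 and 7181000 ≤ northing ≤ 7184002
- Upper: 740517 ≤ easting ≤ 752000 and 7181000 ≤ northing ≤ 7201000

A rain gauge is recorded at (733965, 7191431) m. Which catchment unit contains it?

North

The point has easting = 733965 and northing = 7191431.
Only North satisfies 732000 ≤ easting ≤ 740517 and 7188369 ≤ northing ≤ 7201000.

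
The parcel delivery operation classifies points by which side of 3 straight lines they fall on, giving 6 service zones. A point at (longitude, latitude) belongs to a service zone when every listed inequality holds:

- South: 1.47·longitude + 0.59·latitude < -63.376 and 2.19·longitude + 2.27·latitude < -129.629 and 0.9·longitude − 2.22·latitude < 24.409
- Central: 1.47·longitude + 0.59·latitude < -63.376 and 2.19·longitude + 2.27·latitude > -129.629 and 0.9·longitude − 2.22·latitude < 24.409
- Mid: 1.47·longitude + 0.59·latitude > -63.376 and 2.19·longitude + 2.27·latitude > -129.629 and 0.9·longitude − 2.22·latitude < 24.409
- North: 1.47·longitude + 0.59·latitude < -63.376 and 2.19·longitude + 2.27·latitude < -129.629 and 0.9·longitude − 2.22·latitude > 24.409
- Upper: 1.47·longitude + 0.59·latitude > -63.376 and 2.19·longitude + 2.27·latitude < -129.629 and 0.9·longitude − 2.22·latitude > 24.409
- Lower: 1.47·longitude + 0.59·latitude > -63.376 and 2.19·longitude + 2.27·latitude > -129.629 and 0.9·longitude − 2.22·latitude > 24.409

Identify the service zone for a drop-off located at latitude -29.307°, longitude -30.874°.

1.47·-30.874 + 0.59·-29.307 = -62.676, which is > -63.376
2.19·-30.874 + 2.27·-29.307 = -134.141, which is < -129.629
0.9·-30.874 − 2.22·-29.307 = 37.275, which is > 24.409
This sign pattern matches Upper.

Upper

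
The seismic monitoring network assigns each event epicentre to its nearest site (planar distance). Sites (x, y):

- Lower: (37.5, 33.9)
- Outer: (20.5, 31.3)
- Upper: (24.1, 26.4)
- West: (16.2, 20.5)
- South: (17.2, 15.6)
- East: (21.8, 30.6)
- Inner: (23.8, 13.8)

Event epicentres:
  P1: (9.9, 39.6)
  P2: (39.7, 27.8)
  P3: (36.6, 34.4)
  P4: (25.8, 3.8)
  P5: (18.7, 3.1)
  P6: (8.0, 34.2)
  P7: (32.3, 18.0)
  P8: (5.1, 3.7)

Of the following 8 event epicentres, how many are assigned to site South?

P1 → Outer
P2 → Lower
P3 → Lower
P4 → Inner
P5 → Inner
P6 → Outer
P7 → Inner
P8 → South
1 of the 8 goes to South.

1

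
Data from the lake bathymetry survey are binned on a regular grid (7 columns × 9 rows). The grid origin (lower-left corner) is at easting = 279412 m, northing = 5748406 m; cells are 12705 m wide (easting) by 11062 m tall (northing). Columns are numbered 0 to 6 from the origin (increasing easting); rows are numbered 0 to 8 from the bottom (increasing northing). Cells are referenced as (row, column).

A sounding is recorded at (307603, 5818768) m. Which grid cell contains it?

Column index: ⌊(307603 − 279412) / 12705⌋ = ⌊2.219⌋ = 2
Row offset from origin: ⌊(5818768 − 5748406) / 11062⌋ = ⌊6.361⌋ = 6 → row 6

(6, 2)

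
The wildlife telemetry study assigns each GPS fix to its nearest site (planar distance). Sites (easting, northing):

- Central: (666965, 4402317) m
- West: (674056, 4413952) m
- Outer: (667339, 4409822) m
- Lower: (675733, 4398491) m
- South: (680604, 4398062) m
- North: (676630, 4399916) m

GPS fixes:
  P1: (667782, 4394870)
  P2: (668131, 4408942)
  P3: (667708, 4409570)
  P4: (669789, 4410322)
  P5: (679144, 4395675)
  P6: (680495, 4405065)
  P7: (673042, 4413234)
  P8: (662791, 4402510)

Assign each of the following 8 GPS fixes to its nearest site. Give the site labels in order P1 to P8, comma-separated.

Central, Outer, Outer, Outer, South, North, West, Central

P1 → Central (d²=56125298.00)
P2 → Outer (d²=1401664.00)
P3 → Outer (d²=199665.00)
P4 → Outer (d²=6252500.00)
P5 → South (d²=7829369.00)
P6 → North (d²=41450426.00)
P7 → West (d²=1543720.00)
P8 → Central (d²=17459525.00)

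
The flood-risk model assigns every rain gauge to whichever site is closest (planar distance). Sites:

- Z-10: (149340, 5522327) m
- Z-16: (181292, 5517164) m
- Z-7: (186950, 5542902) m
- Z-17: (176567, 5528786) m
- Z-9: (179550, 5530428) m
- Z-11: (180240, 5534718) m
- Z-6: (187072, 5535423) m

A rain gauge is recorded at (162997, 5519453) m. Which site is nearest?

Z-10

Squared distances to each site:
Z-10: 194773525.000; Z-16: 339946546.000; Z-7: 1123601810.000; Z-17: 271249789.000; Z-9: 394452434.000; Z-11: 530341274.000; Z-6: 834646525.000.
Minimum at Z-10.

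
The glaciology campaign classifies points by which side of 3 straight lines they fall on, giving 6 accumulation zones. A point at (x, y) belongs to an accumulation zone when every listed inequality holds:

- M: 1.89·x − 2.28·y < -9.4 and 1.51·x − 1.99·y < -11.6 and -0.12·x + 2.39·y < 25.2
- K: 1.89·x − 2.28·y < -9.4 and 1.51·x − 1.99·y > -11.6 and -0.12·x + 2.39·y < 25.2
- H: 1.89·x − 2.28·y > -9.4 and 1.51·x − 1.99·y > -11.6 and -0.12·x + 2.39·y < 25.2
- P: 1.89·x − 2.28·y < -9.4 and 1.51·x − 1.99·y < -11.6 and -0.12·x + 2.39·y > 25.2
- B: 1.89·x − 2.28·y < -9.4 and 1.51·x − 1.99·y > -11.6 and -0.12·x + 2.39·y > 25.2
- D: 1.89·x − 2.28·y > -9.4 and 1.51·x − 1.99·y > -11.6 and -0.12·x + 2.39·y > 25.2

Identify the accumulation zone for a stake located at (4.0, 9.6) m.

M

1.89·4.0 − 2.28·9.6 = -14.328, which is < -9.4
1.51·4.0 − 1.99·9.6 = -13.064, which is < -11.6
-0.12·4.0 + 2.39·9.6 = 22.464, which is < 25.2
This sign pattern matches M.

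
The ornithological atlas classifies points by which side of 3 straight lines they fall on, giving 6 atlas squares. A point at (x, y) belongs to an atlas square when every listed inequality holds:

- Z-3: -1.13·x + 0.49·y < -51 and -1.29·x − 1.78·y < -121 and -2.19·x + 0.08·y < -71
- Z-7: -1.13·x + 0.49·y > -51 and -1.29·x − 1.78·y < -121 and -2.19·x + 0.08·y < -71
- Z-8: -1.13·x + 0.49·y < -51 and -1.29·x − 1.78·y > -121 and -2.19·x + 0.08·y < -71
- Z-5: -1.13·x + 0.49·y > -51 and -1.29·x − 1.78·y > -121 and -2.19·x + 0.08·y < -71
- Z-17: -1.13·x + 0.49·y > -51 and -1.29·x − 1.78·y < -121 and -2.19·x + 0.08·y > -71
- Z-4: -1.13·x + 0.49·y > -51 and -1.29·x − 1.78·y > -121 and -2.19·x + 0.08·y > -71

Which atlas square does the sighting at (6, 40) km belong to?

-1.13·6 + 0.49·40 = 12.820, which is > -51
-1.29·6 − 1.78·40 = -78.940, which is > -121
-2.19·6 + 0.08·40 = -9.940, which is > -71
This sign pattern matches Z-4.

Z-4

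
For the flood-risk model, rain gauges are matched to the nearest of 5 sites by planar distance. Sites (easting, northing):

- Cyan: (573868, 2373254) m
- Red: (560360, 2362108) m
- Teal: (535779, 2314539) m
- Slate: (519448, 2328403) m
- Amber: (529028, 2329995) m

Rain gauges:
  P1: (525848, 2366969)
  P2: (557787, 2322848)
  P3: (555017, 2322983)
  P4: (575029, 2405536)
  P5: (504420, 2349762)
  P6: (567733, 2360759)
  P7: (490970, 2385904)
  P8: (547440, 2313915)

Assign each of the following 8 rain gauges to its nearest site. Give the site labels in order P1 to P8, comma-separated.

Red, Teal, Teal, Cyan, Slate, Red, Slate, Teal

P1 → Red (d²=1214707465.00)
P2 → Teal (d²=553391545.00)
P3 → Teal (d²=441401780.00)
P4 → Cyan (d²=1043475445.00)
P5 → Slate (d²=682047665.00)
P6 → Red (d²=56180930.00)
P7 → Slate (d²=4117361485.00)
P8 → Teal (d²=136368297.00)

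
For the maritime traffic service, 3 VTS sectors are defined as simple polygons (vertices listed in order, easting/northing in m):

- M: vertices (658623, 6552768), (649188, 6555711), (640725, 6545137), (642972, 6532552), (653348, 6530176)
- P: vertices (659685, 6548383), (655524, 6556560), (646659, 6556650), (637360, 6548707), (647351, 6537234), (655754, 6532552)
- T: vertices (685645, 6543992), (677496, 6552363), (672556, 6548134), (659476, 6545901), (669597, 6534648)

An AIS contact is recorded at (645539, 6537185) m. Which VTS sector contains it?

Cast a ray rightward from (645539, 6537185). For each polygon, the edges (by vertex number in listed order) whose endpoints lie on opposite sides of northing = 6537185, where each meets that height, and whether that is right or left of the point:
M: 3–4 at easting≈642144.8 (left), 5–1 at easting≈654984.5 (right) → 1 crossing.
P: 5–6 at easting≈647438.9 (right), 6–1 at easting≈656904.4 (right) → 2 crossings.
T: 4–5 at easting≈667315.2 (right), 5–1 at easting≈673954.2 (right) → 2 crossings.
Only M has an odd count, so the point is inside M.

M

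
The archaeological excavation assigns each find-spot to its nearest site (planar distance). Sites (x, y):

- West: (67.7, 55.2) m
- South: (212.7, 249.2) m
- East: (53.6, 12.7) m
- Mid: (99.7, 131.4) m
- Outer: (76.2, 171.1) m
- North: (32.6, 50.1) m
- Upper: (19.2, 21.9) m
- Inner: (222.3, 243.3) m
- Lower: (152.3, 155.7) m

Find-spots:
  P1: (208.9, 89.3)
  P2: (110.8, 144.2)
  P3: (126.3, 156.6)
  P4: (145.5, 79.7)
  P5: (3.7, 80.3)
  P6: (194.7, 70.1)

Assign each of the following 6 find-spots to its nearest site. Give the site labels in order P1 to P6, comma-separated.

Lower, Mid, Lower, Mid, North, Lower

P1 → Lower (d²=7612.52)
P2 → Mid (d²=287.05)
P3 → Lower (d²=676.81)
P4 → Mid (d²=4770.53)
P5 → North (d²=1747.25)
P6 → Lower (d²=9125.12)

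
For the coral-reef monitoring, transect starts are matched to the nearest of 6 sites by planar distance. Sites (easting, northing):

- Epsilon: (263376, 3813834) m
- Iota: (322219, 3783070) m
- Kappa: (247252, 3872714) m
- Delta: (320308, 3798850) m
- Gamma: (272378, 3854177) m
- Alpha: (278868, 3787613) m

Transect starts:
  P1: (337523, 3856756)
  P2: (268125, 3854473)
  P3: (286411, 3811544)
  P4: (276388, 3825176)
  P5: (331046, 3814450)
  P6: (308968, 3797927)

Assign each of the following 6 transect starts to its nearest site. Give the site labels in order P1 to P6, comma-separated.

P1 → Delta (d²=3649461061.00)
P2 → Gamma (d²=18175625.00)
P3 → Epsilon (d²=535855325.00)
P4 → Epsilon (d²=297953108.00)
P5 → Delta (d²=358664644.00)
P6 → Delta (d²=129447529.00)

Delta, Gamma, Epsilon, Epsilon, Delta, Delta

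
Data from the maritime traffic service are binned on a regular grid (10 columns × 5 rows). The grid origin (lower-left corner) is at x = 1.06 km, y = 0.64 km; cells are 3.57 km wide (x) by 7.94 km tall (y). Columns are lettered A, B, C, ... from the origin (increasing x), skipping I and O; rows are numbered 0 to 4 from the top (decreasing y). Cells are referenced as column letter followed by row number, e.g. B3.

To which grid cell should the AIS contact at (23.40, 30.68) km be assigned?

G1

Column index: ⌊(23.40 − 1.06) / 3.57⌋ = ⌊6.258⌋ = 6 → column G
Row offset from origin: ⌊(30.68 − 0.64) / 7.94⌋ = ⌊3.783⌋ = 3 → row 1 (counted from top)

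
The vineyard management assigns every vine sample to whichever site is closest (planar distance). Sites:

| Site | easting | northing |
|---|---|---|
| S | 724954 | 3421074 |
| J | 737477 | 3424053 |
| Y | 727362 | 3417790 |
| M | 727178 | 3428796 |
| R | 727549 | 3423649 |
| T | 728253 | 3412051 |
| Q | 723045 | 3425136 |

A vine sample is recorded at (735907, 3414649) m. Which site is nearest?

T

Squared distances to each site:
S: 161248834.000; J: 90900116.000; Y: 82882906.000; M: 276333050.000; R: 150856164.000; T: 65333320.000; Q: 275408213.000.
Minimum at T.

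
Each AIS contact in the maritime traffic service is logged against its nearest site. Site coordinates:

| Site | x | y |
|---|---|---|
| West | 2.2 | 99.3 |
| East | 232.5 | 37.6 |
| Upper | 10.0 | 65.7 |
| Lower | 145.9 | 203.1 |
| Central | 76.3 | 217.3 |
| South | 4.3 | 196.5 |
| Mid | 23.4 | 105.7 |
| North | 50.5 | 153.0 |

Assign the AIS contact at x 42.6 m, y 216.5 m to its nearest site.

Squared distances to each site:
West: 15368.000; East: 68067.220; Upper: 23803.400; Lower: 10850.450; Central: 1136.330; South: 1866.890; Mid: 12645.280; North: 4094.660.
Minimum at Central.

Central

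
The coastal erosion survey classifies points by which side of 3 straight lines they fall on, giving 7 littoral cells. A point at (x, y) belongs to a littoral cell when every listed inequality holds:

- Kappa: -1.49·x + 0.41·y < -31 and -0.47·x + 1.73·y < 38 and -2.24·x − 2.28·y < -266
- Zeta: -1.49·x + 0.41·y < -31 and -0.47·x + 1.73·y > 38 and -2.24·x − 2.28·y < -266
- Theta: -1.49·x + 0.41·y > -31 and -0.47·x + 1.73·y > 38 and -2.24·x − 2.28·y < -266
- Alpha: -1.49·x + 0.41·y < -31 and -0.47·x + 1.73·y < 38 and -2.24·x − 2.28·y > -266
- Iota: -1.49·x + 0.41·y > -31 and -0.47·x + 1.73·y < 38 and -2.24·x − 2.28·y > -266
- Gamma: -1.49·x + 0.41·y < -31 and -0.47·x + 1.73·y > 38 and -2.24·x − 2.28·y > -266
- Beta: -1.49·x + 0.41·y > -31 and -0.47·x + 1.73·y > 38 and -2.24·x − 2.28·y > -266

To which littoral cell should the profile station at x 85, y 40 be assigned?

Kappa

-1.49·85 + 0.41·40 = -110.250, which is < -31
-0.47·85 + 1.73·40 = 29.250, which is < 38
-2.24·85 − 2.28·40 = -281.600, which is < -266
This sign pattern matches Kappa.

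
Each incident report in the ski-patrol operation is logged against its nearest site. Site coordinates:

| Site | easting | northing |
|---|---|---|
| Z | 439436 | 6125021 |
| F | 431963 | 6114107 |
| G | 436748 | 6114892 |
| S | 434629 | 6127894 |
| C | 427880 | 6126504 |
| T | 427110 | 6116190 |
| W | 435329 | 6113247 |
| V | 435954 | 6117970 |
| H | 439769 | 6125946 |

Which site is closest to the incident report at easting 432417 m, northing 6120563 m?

Squared distances to each site:
Z: 69140125.000; F: 41886052.000; G: 50917802.000; S: 58636505.000; C: 55879850.000; T: 47287378.000; W: 62003600.000; V: 19234018.000; H: 83028593.000.
Minimum at V.

V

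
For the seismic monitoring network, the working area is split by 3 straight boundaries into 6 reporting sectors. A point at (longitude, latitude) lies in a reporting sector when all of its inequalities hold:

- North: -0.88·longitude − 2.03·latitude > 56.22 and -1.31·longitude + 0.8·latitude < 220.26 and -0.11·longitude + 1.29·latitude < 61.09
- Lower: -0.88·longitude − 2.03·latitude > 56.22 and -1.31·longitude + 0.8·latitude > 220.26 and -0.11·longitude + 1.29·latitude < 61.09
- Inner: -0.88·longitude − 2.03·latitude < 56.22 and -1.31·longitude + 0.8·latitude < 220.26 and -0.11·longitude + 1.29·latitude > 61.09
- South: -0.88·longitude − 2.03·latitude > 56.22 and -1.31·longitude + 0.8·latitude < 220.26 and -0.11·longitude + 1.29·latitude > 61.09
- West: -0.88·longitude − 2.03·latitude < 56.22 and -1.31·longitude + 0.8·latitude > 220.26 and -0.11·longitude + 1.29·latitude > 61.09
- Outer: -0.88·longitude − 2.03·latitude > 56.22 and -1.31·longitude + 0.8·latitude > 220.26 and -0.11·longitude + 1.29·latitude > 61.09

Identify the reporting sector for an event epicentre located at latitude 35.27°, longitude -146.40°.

South

-0.88·-146.40 − 2.03·35.27 = 57.234, which is > 56.22
-1.31·-146.40 + 0.8·35.27 = 220.000, which is < 220.26
-0.11·-146.40 + 1.29·35.27 = 61.602, which is > 61.09
This sign pattern matches South.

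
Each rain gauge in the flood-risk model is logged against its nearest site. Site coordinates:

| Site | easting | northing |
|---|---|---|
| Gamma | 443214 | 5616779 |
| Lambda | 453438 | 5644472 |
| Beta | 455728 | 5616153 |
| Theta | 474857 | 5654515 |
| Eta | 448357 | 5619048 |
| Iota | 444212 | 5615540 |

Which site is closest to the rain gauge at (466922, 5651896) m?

Theta

Squared distances to each site:
Gamma: 1795272953.000; Lambda: 236934032.000; Beta: 1402867685.000; Theta: 69823386.000; Eta: 1423650329.000; Iota: 1837502836.000.
Minimum at Theta.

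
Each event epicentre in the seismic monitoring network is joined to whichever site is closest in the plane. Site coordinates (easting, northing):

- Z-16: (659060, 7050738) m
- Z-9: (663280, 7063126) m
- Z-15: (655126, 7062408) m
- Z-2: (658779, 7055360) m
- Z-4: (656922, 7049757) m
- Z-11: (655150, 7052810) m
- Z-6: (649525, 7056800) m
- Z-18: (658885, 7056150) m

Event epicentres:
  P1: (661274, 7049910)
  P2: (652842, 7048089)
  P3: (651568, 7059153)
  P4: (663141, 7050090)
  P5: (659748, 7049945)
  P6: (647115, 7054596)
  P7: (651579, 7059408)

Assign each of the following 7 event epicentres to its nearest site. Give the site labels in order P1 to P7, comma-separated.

Z-16, Z-4, Z-6, Z-16, Z-16, Z-6, Z-6

P1 → Z-16 (d²=5587380.00)
P2 → Z-4 (d²=19428624.00)
P3 → Z-6 (d²=9710458.00)
P4 → Z-16 (d²=17074465.00)
P5 → Z-16 (d²=1102193.00)
P6 → Z-6 (d²=10665716.00)
P7 → Z-6 (d²=11020580.00)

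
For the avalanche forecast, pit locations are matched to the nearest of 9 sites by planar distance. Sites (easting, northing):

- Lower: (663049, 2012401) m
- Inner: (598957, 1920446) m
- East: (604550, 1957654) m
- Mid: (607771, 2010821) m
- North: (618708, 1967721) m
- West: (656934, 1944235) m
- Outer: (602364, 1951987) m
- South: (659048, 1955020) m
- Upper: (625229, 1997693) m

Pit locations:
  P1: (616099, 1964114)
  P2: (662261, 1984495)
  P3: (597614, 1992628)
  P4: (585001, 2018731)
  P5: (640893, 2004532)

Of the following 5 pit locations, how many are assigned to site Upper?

1

P1 → North
P2 → Lower
P3 → Mid
P4 → Mid
P5 → Upper
1 of the 5 goes to Upper.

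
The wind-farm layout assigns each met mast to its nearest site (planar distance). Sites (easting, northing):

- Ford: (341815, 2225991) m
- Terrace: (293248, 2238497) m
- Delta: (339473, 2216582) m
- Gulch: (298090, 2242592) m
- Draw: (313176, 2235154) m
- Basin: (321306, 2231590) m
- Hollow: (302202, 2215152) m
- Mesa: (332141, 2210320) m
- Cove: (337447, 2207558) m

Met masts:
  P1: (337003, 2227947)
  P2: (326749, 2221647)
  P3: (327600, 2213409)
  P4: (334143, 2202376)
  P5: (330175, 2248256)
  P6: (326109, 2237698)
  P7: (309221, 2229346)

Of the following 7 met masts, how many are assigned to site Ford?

1

P1 → Ford
P2 → Basin
P3 → Mesa
P4 → Cove
P5 → Basin
P6 → Basin
P7 → Draw
1 of the 7 goes to Ford.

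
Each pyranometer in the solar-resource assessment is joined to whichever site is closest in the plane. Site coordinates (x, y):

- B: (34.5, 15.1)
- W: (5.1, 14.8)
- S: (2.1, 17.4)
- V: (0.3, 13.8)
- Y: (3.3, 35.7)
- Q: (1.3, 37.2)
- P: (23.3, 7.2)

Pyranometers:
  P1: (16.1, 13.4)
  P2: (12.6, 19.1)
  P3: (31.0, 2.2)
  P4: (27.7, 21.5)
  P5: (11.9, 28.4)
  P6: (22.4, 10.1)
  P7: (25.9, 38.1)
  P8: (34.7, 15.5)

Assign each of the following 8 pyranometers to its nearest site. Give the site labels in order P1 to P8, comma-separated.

P1 → P (d²=90.28)
P2 → W (d²=74.74)
P3 → P (d²=84.29)
P4 → B (d²=87.20)
P5 → Y (d²=127.25)
P6 → P (d²=9.22)
P7 → Y (d²=516.52)
P8 → B (d²=0.20)

P, W, P, B, Y, P, Y, B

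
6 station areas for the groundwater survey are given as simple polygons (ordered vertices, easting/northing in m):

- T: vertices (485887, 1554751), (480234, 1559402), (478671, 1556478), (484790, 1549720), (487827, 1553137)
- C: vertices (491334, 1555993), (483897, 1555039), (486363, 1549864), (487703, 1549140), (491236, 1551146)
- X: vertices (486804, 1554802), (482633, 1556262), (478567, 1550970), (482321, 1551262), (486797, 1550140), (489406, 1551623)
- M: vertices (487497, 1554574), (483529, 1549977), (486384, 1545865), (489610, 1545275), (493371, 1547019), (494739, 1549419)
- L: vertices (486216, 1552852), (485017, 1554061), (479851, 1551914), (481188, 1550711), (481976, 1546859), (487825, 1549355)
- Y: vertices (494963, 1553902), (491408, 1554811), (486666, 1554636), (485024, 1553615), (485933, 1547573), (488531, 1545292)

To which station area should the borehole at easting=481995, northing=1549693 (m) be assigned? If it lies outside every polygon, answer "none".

Cast a ray rightward from (481995, 1549693). For each polygon, the edges (by vertex number in listed order) whose endpoints lie on opposite sides of northing = 1549693, where each meets that height, and whether that is right or left of the point:
T: no edge straddles that height → 0 crossings.
C: 3–4 at easting≈486679.5 (right), 4–5 at easting≈488677.0 (right) → 2 crossings.
X: no edge straddles that height → 0 crossings.
M: 2–3 at easting≈483726.2 (right), 6–1 at easting≈494354.1 (right) → 2 crossings.
L: 4–5 at easting≈481396.3 (left), 6–1 at easting≈487669.5 (right) → 1 crossing.
Y: 4–5 at easting≈485614.1 (right), 6–1 at easting≈491818.7 (right) → 2 crossings.
Only L has an odd count, so the point is inside L.

L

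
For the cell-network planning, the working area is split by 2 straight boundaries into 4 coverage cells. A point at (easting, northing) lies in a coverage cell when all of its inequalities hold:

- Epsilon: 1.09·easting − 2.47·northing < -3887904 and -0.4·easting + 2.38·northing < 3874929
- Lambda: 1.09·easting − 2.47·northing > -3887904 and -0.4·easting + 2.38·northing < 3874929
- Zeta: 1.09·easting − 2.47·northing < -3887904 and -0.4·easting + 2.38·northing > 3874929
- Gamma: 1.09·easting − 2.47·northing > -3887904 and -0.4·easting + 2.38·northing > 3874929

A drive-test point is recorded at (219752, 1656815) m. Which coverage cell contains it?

1.09·219752 − 2.47·1656815 = -3852803.370, which is > -3887904
-0.4·219752 + 2.38·1656815 = 3855318.900, which is < 3874929
This sign pattern matches Lambda.

Lambda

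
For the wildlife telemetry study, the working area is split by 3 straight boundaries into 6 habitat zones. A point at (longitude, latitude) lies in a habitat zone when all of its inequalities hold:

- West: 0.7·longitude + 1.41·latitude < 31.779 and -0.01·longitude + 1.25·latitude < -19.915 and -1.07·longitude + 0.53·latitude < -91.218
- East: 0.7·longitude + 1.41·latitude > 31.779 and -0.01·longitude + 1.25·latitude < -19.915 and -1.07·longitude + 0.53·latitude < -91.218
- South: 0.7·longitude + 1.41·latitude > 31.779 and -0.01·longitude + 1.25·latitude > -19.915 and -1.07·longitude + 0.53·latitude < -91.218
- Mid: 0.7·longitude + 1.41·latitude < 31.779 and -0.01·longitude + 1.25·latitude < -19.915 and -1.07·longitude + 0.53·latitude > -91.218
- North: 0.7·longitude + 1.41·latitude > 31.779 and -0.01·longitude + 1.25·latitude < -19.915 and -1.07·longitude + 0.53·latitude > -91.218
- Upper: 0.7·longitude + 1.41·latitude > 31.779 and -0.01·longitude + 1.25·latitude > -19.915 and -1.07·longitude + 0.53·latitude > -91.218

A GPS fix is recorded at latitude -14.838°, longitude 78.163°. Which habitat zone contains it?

0.7·78.163 + 1.41·-14.838 = 33.793, which is > 31.779
-0.01·78.163 + 1.25·-14.838 = -19.329, which is > -19.915
-1.07·78.163 + 0.53·-14.838 = -91.499, which is < -91.218
This sign pattern matches South.

South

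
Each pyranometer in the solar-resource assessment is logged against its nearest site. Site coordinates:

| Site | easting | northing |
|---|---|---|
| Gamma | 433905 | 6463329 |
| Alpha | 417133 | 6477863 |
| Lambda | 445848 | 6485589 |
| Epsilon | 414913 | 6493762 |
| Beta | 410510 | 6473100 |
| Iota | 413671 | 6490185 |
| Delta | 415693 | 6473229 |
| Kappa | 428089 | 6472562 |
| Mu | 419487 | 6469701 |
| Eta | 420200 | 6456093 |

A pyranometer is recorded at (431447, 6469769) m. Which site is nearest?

Kappa

Squared distances to each site:
Gamma: 47515364.000; Alpha: 270403432.000; Lambda: 457661201.000; Epsilon: 849037205.000; Beta: 449453530.000; Iota: 732799232.000; Delta: 260160116.000; Kappa: 19077013.000; Mu: 143046224.000; Eta: 313527985.000.
Minimum at Kappa.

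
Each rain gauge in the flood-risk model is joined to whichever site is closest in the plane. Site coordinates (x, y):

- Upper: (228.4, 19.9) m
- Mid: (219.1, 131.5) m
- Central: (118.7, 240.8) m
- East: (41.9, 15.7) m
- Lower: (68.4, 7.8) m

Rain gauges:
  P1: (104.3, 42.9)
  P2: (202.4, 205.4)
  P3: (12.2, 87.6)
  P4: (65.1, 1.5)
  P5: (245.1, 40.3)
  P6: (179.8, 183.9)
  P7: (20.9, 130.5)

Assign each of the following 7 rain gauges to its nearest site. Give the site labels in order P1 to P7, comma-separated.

Lower, Mid, East, Lower, Upper, Mid, East

P1 → Lower (d²=2520.82)
P2 → Mid (d²=5740.10)
P3 → East (d²=6051.70)
P4 → Lower (d²=50.58)
P5 → Upper (d²=695.05)
P6 → Mid (d²=4290.25)
P7 → East (d²=13620.04)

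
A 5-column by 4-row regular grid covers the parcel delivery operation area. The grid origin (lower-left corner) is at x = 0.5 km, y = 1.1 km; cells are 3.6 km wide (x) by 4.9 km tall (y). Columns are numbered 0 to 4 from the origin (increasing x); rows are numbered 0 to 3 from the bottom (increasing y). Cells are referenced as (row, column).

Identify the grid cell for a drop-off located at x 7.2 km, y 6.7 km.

Column index: ⌊(7.2 − 0.5) / 3.6⌋ = ⌊1.861⌋ = 1
Row offset from origin: ⌊(6.7 − 1.1) / 4.9⌋ = ⌊1.143⌋ = 1 → row 1

(1, 1)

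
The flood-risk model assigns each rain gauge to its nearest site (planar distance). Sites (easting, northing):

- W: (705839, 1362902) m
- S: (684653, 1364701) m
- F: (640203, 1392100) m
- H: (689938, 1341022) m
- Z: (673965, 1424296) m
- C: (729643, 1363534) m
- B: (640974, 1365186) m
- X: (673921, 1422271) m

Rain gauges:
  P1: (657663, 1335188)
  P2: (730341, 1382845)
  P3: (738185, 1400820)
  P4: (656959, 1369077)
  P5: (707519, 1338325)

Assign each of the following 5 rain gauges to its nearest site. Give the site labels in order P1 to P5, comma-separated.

H, C, C, B, H

P1 → H (d²=1075711181.00)
P2 → C (d²=373401925.00)
P3 → C (d²=1463211560.00)
P4 → B (d²=270660106.00)
P5 → H (d²=316365370.00)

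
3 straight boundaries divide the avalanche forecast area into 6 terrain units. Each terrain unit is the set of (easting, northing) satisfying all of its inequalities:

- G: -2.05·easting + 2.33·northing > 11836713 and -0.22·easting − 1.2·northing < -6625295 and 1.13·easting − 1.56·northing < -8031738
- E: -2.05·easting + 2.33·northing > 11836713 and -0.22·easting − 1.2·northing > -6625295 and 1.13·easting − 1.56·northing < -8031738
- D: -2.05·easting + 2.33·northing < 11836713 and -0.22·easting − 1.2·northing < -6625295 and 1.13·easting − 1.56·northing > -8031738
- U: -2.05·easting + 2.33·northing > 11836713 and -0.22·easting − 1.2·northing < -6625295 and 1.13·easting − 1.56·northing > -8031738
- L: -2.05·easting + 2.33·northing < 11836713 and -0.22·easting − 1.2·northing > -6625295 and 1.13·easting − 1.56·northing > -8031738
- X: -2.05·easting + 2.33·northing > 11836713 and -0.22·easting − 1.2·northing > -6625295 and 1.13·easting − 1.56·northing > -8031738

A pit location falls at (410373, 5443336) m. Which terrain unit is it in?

-2.05·410373 + 2.33·5443336 = 11841708.230, which is > 11836713
-0.22·410373 − 1.2·5443336 = -6622285.260, which is > -6625295
1.13·410373 − 1.56·5443336 = -8027882.670, which is > -8031738
This sign pattern matches X.

X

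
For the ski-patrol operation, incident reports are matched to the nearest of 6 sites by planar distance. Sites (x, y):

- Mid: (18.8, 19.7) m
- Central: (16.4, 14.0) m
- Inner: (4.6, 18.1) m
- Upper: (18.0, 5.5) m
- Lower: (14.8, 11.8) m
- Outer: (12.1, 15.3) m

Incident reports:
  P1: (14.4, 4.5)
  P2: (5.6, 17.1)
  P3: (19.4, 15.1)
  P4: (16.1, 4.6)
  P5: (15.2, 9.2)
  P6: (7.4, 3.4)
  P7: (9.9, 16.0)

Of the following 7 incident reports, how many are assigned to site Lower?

1

P1 → Upper
P2 → Inner
P3 → Central
P4 → Upper
P5 → Lower
P6 → Upper
P7 → Outer
1 of the 7 goes to Lower.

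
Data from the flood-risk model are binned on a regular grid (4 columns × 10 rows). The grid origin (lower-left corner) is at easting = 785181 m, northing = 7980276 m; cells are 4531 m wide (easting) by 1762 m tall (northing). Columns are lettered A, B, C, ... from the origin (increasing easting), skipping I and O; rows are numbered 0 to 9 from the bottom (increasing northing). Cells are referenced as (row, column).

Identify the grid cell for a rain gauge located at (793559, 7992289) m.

(6, B)

Column index: ⌊(793559 − 785181) / 4531⌋ = ⌊1.849⌋ = 1 → column B
Row offset from origin: ⌊(7992289 − 7980276) / 1762⌋ = ⌊6.818⌋ = 6 → row 6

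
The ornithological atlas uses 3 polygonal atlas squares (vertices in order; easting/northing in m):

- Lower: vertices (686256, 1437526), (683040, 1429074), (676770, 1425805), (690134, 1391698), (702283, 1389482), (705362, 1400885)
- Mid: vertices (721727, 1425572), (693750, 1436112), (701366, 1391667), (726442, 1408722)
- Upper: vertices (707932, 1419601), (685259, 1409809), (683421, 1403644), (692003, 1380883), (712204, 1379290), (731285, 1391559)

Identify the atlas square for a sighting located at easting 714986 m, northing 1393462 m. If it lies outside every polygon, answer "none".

Upper

Cast a ray rightward from (714986, 1393462). For each polygon, the edges (by vertex number in listed order) whose endpoints lie on opposite sides of northing = 1393462, where each meets that height, and whether that is right or left of the point:
Lower: 3–4 at easting≈689442.8 (left), 5–6 at easting≈703357.7 (left) → 0 crossings.
Mid: 2–3 at easting≈701058.4 (left), 3–4 at easting≈704005.2 (left) → 0 crossings.
Upper: 3–4 at easting≈687260.1 (left), 6–1 at easting≈729700.2 (right) → 1 crossing.
Only Upper has an odd count, so the point is inside Upper.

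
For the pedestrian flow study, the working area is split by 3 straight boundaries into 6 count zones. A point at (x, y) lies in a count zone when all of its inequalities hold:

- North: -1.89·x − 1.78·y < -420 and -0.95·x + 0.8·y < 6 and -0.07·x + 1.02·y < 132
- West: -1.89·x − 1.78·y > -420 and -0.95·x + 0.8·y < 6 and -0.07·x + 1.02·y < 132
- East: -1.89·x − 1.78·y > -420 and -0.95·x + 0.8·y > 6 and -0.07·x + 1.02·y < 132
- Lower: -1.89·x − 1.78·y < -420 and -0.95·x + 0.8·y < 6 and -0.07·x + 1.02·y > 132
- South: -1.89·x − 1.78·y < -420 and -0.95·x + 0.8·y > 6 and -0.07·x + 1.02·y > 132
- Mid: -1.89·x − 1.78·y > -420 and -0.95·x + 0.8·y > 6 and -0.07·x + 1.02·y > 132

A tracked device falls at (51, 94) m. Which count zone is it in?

-1.89·51 − 1.78·94 = -263.710, which is > -420
-0.95·51 + 0.8·94 = 26.750, which is > 6
-0.07·51 + 1.02·94 = 92.310, which is < 132
This sign pattern matches East.

East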